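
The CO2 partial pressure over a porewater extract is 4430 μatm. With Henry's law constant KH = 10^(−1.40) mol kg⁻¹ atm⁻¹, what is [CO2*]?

KH = 10^(−1.40) = 3.981×10^-2 mol kg⁻¹ atm⁻¹
[CO2*] = KH · pCO2 = 3.981×10^-2 × 4430×10^-6 atm = 1.76×10^-4 mol/kg

[CO2*] = 176 μmol/kg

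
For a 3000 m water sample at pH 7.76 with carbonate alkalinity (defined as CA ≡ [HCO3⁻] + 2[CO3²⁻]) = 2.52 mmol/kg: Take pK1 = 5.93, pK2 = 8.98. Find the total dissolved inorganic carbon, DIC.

DIC = 2.42 mmol/kg

CA = [HCO3⁻] + 2[CO3²⁻] = (α₁ + 2α₂)·DIC
At pH 7.76: [H⁺]/K1 = 10^-1.83 = 0.014791, K2/[H⁺] = 10^-1.22 = 0.060256
α₁ = 1/(1 + 0.014791 + 0.060256) = 1/1.0750 = 0.9302; α₂ = α₁·K2/[H⁺] = 0.05605
α₁ + 2α₂ = 1.0423
DIC = CA / (α₁ + 2α₂) = 2.52 / 1.0423 = 2.42 mmol/kg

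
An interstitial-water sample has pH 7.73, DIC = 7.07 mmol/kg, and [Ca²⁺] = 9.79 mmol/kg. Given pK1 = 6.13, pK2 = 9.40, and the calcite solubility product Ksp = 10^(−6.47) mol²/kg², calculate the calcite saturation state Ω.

Ω = 4.17

α₂ = 1 / (1 + [H⁺]/K2 + [H⁺]²/(K1K2)) = 1 / (1 + 10^+1.67 + 10^+0.07)
   = 1 / (1 + 46.774 + 1.1749) = 1/48.948 = 0.02043
[CO3²⁻] = α₂ × DIC = 0.02043 × 7.07 = 0.1444 mmol/kg
Ksp = 10^(−6.47) = 3.388×10^-7
Ω = [Ca²⁺][CO3²⁻]/Ksp = (9.79×10^-3)(1.444×10^-4) / 3.388×10^-7 = 4.17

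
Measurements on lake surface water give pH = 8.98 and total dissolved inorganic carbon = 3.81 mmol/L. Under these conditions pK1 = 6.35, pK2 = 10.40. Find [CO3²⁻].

α₂ = 1 / (1 + [H⁺]/K2 + [H⁺]²/(K1K2)) = 1 / (1 + 10^+1.42 + 10^-1.21)
   = 1 / (1 + 26.303 + 0.061660) = 1/27.364 = 0.03654
[CO3²⁻] = α₂ × DIC = 0.03654 × 3.81 = 0.139 mmol/L

[CO3²⁻] = 0.139 mmol/L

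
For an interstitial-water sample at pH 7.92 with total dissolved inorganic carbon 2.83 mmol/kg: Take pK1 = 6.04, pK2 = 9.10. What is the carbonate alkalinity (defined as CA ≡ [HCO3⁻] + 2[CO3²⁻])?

CA = [HCO3⁻] + 2[CO3²⁻] = (α₁ + 2α₂)·DIC
At pH 7.92: [H⁺]/K1 = 10^-1.88 = 0.013183, K2/[H⁺] = 10^-1.18 = 0.066069
α₁ = 1/(1 + 0.013183 + 0.066069) = 1/1.0793 = 0.9266; α₂ = α₁·K2/[H⁺] = 0.06122
α₁ + 2α₂ = 1.0490
CA = 1.0490 × 2.83 = 2.97 mmol/kg

CA = 2.97 mmol/kg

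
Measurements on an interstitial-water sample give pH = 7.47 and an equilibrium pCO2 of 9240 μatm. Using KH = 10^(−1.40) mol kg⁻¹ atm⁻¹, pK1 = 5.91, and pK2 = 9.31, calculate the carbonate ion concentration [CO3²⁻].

[CO2*] = KH · pCO2 = 10^(−1.40) × 9240×10^-6 = 3.679×10^-4 mol/kg
α₀ = 1/(1 + K1/[H⁺] + K1K2/[H⁺]²) = 1/(1 + 10^+1.56 + 10^-0.28) = 0.02643
DIC = [CO2*]/α₀ = 3.679×10^-4 / 0.02643 = 13.92 mmol/kg
[CO3²⁻] = α₂·DIC; α₂ = 0.01387, so [CO3²⁻] = 0.01387 × 13.92 = 0.193 mmol/kg

[CO3²⁻] = 0.193 mmol/kg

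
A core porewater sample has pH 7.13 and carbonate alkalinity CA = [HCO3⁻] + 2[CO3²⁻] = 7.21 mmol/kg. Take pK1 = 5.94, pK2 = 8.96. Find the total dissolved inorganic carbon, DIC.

CA = [HCO3⁻] + 2[CO3²⁻] = (α₁ + 2α₂)·DIC
At pH 7.13: [H⁺]/K1 = 10^-1.19 = 0.064565, K2/[H⁺] = 10^-1.83 = 0.014791
α₁ = 1/(1 + 0.064565 + 0.014791) = 1/1.0794 = 0.9265; α₂ = α₁·K2/[H⁺] = 0.01370
α₁ + 2α₂ = 0.9539
DIC = CA / (α₁ + 2α₂) = 7.21 / 0.9539 = 7.56 mmol/kg

DIC = 7.56 mmol/kg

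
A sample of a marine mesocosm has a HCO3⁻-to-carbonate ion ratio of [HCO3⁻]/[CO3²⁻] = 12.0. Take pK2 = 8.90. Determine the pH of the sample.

From K2 = [H⁺][CO3²⁻]/[HCO3⁻]:  pH = pK2 − log₁₀([HCO3⁻]/[CO3²⁻])
log₁₀(12.0) = +1.079
pH = 8.90 − (+1.079) = 7.82

pH = 7.82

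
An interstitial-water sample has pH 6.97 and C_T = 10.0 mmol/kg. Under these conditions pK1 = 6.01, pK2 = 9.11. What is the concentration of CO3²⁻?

[CO3²⁻] = 0.0649 mmol/kg

α₂ = 1 / (1 + [H⁺]/K2 + [H⁺]²/(K1K2)) = 1 / (1 + 10^+2.14 + 10^+1.18)
   = 1 / (1 + 138.04 + 15.136) = 1/154.17 = 0.006486
[CO3²⁻] = α₂ × DIC = 0.006486 × 10.0 = 0.0649 mmol/kg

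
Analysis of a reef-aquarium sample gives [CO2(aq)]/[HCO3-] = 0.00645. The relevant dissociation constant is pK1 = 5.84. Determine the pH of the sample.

pH = 8.03

From K1 = [H⁺][HCO3-]/[CO2(aq)]:  pH = pK1 − log₁₀([CO2(aq)]/[HCO3-])
log₁₀(0.00645) = -2.190
pH = 5.84 − (-2.190) = 8.03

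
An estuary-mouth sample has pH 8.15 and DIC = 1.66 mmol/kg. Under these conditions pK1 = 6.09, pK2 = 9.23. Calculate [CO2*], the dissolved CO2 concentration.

[CO2*] = 13.2 μmol/kg

α₀ = 1 / (1 + K1/[H⁺] + K1K2/[H⁺]²) = 1 / (1 + 10^+2.06 + 10^+0.98)
   = 1 / (1 + 114.82 + 9.5499) = 1/125.37 = 0.007977
[CO2*] = α₀ × DIC = 0.007977 × 1.66 = 0.0132 mmol/kg = 13.2 μmol/kg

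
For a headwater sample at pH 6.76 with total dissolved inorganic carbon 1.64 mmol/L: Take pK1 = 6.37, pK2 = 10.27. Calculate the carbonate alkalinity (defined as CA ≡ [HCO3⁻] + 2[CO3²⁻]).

CA = [HCO3⁻] + 2[CO3²⁻] = (α₁ + 2α₂)·DIC
At pH 6.76: [H⁺]/K1 = 10^-0.39 = 0.40738, K2/[H⁺] = 10^-3.51 = 0.00030903
α₁ = 1/(1 + 0.40738 + 0.00030903) = 1/1.4077 = 0.7104; α₂ = α₁·K2/[H⁺] = 0.0002195
α₁ + 2α₂ = 0.7108
CA = 0.7108 × 1.64 = 1.17 mmol/L

CA = 1.17 mmol/L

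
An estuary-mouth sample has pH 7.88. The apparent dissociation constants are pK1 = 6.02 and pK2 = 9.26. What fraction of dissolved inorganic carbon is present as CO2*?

α₀ = 0.0131

α₀ = 1 / (1 + K1/[H⁺] + K1K2/[H⁺]²) = 1 / (1 + 10^+1.86 + 10^+0.48)
   = 1 / (1 + 72.444 + 3.0200) = 1/76.464 = 0.01308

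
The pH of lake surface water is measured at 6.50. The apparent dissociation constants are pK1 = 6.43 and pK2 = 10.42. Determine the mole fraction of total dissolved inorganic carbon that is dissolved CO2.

α₀ = 1 / (1 + K1/[H⁺] + K1K2/[H⁺]²) = 1 / (1 + 10^+0.07 + 10^-3.85)
   = 1 / (1 + 1.1749 + 0.00014125) = 1/2.1750 = 0.4598

α₀ = 0.460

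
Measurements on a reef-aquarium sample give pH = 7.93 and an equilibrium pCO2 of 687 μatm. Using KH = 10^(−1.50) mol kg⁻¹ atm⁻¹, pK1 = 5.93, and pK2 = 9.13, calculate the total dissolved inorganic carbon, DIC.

[CO2*] = KH · pCO2 = 10^(−1.50) × 687×10^-6 = 2.172×10^-5 mol/kg
α₀ = 1/(1 + K1/[H⁺] + K1K2/[H⁺]²) = 1/(1 + 10^+2.00 + 10^+0.80) = 0.009319
DIC = [CO2*]/α₀ = 2.172×10^-5 / 0.009319 = 2.33 mmol/kg

DIC = 2.33 mmol/kg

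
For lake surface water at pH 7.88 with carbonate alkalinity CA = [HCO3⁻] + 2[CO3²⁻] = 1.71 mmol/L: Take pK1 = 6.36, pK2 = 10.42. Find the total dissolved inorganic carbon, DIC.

CA = [HCO3⁻] + 2[CO3²⁻] = (α₁ + 2α₂)·DIC
At pH 7.88: [H⁺]/K1 = 10^-1.52 = 0.030200, K2/[H⁺] = 10^-2.54 = 0.0028840
α₁ = 1/(1 + 0.030200 + 0.0028840) = 1/1.0331 = 0.9680; α₂ = α₁·K2/[H⁺] = 0.002792
α₁ + 2α₂ = 0.9736
DIC = CA / (α₁ + 2α₂) = 1.71 / 0.9736 = 1.76 mmol/L

DIC = 1.76 mmol/L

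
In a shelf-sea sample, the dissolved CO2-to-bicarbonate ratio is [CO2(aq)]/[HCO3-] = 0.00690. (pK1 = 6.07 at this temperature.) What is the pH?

pH = 8.23

From K1 = [H⁺][HCO3-]/[CO2(aq)]:  pH = pK1 − log₁₀([CO2(aq)]/[HCO3-])
log₁₀(0.00690) = -2.161
pH = 6.07 − (-2.161) = 8.23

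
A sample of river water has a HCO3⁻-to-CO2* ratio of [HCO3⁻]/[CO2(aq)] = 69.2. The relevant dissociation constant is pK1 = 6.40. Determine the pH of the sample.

pH = 8.24

From K1 = [H⁺][HCO3⁻]/[CO2(aq)]:  pH = pK1 + log₁₀([HCO3⁻]/[CO2(aq)])
log₁₀(69.2) = +1.840
pH = 6.40 + (+1.840) = 8.24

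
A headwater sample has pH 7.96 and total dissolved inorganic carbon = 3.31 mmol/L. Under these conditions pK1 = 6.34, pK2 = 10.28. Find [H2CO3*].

α₀ = 1 / (1 + K1/[H⁺] + K1K2/[H⁺]²) = 1 / (1 + 10^+1.62 + 10^-0.70)
   = 1 / (1 + 41.687 + 0.19953) = 1/42.886 = 0.02332
[CO2*] = α₀ × DIC = 0.02332 × 3.31 = 0.0772 mmol/L

[CO2*] = 0.0772 mmol/L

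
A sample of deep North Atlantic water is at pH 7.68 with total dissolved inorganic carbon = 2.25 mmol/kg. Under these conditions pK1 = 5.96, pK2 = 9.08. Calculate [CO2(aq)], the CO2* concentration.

[CO2*] = 0.0405 mmol/kg

α₀ = 1 / (1 + K1/[H⁺] + K1K2/[H⁺]²) = 1 / (1 + 10^+1.72 + 10^+0.32)
   = 1 / (1 + 52.481 + 2.0893) = 1/55.570 = 0.01800
[CO2*] = α₀ × DIC = 0.01800 × 2.25 = 0.0405 mmol/kg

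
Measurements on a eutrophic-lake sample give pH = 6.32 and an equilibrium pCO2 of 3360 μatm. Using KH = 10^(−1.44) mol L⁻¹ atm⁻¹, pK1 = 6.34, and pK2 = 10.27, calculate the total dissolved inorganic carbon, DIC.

[CO2*] = KH · pCO2 = 10^(−1.44) × 3360×10^-6 = 1.220×10^-4 mol/L
α₀ = 1/(1 + K1/[H⁺] + K1K2/[H⁺]²) = 1/(1 + 10^-0.02 + 10^-3.97) = 0.5115
DIC = [CO2*]/α₀ = 1.220×10^-4 / 0.5115 = 0.239 mmol/L

DIC = 0.239 mmol/L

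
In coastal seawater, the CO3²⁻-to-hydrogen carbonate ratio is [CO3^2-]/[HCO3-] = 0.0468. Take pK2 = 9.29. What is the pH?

From K2 = [H⁺][CO3^2-]/[HCO3-]:  pH = pK2 + log₁₀([CO3^2-]/[HCO3-])
log₁₀(0.0468) = -1.330
pH = 9.29 + (-1.330) = 7.96

pH = 7.96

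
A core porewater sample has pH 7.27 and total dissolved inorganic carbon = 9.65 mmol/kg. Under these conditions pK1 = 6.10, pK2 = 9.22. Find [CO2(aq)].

[CO2*] = 0.605 mmol/kg

α₀ = 1 / (1 + K1/[H⁺] + K1K2/[H⁺]²) = 1 / (1 + 10^+1.17 + 10^-0.78)
   = 1 / (1 + 14.791 + 0.16596) = 1/15.957 = 0.06267
[CO2*] = α₀ × DIC = 0.06267 × 9.65 = 0.605 mmol/kg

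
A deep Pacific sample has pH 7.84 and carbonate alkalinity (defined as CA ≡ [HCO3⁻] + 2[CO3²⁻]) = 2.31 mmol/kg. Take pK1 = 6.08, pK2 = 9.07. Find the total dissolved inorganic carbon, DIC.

DIC = 2.22 mmol/kg

CA = [HCO3⁻] + 2[CO3²⁻] = (α₁ + 2α₂)·DIC
At pH 7.84: [H⁺]/K1 = 10^-1.76 = 0.017378, K2/[H⁺] = 10^-1.23 = 0.058884
α₁ = 1/(1 + 0.017378 + 0.058884) = 1/1.0763 = 0.9291; α₂ = α₁·K2/[H⁺] = 0.05471
α₁ + 2α₂ = 1.0386
DIC = CA / (α₁ + 2α₂) = 2.31 / 1.0386 = 2.22 mmol/kg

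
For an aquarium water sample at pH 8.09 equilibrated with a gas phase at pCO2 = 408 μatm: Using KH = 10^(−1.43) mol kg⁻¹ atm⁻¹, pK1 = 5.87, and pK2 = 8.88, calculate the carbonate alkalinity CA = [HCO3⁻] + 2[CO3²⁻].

[CO2*] = KH · pCO2 = 10^(−1.43) × 408×10^-6 = 1.516×10^-5 mol/kg
α₀ = 1/(1 + K1/[H⁺] + K1K2/[H⁺]²) = 1/(1 + 10^+2.22 + 10^+1.43) = 0.005158
DIC = [CO2*]/α₀ = 1.516×10^-5 / 0.005158 = 2.939 mmol/kg
CA = (α₁ + 2α₂)·DIC = (0.8560 + 2×0.1388) × 2.939 = 3.33 mmol/kg

CA = 3.33 mmol/kg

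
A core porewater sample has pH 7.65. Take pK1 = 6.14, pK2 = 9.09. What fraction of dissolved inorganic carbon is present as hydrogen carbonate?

α₁ = 0.937

α₁ = 1 / (1 + [H⁺]/K1 + K2/[H⁺]) = 1 / (1 + 10^-1.51 + 10^-1.44)
   = 1 / (1 + 0.030903 + 0.036308) = 1/1.0672 = 0.9370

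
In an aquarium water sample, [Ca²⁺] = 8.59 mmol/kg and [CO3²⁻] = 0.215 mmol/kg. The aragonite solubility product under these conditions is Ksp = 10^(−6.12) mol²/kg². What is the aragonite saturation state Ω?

Ksp = 10^(−6.12) = 7.586×10^-7
Ω = [Ca²⁺][CO3²⁻]/Ksp = (8.59×10^-3)(0.215×10^-3) / 7.586×10^-7 = 2.43

Ω = 2.43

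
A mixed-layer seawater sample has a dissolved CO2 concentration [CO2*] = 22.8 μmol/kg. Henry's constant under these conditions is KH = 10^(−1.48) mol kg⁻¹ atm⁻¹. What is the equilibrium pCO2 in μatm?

pCO2 = 689 μatm

KH = 10^(−1.48) = 3.311×10^-2 mol kg⁻¹ atm⁻¹
pCO2 = [CO2*]/KH = 22.8×10^-6 / 3.311×10^-2 = 6.89×10^-4 atm = 689 μatm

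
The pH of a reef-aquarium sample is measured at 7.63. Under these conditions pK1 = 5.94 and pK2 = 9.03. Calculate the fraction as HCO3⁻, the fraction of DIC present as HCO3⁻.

α₁ = 0.943

α₁ = 1 / (1 + [H⁺]/K1 + K2/[H⁺]) = 1 / (1 + 10^-1.69 + 10^-1.40)
   = 1 / (1 + 0.020417 + 0.039811) = 1/1.0602 = 0.9432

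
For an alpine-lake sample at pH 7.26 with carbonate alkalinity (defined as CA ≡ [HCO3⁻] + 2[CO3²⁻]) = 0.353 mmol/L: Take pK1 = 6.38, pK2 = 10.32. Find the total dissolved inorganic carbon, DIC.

DIC = 0.399 mmol/L

CA = [HCO3⁻] + 2[CO3²⁻] = (α₁ + 2α₂)·DIC
At pH 7.26: [H⁺]/K1 = 10^-0.88 = 0.13183, K2/[H⁺] = 10^-3.06 = 0.00087096
α₁ = 1/(1 + 0.13183 + 0.00087096) = 1/1.1327 = 0.8828; α₂ = α₁·K2/[H⁺] = 0.0007689
α₁ + 2α₂ = 0.8844
DIC = CA / (α₁ + 2α₂) = 0.353 / 0.8844 = 0.399 mmol/L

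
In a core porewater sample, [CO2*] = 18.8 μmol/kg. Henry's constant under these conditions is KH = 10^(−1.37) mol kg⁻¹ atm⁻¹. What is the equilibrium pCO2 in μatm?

KH = 10^(−1.37) = 4.266×10^-2 mol kg⁻¹ atm⁻¹
pCO2 = [CO2*]/KH = 18.8×10^-6 / 4.266×10^-2 = 4.41×10^-4 atm = 441 μatm

pCO2 = 441 μatm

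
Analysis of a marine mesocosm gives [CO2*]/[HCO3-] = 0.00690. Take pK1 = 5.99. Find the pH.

From K1 = [H⁺][HCO3-]/[CO2*]:  pH = pK1 − log₁₀([CO2*]/[HCO3-])
log₁₀(0.00690) = -2.161
pH = 5.99 − (-2.161) = 8.15

pH = 8.15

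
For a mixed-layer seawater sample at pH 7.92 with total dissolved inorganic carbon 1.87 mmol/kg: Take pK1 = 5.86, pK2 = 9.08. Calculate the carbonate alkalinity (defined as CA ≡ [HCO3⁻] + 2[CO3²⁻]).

CA = [HCO3⁻] + 2[CO3²⁻] = (α₁ + 2α₂)·DIC
At pH 7.92: [H⁺]/K1 = 10^-2.06 = 0.0087096, K2/[H⁺] = 10^-1.16 = 0.069183
α₁ = 1/(1 + 0.0087096 + 0.069183) = 1/1.0779 = 0.9277; α₂ = α₁·K2/[H⁺] = 0.06418
α₁ + 2α₂ = 1.0561
CA = 1.0561 × 1.87 = 1.97 mmol/kg

CA = 1.97 mmol/kg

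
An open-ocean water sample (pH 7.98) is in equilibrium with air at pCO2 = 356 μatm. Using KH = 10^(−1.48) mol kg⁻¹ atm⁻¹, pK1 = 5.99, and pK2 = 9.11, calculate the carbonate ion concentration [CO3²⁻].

[CO2*] = KH · pCO2 = 10^(−1.48) × 356×10^-6 = 1.179×10^-5 mol/kg
α₀ = 1/(1 + K1/[H⁺] + K1K2/[H⁺]²) = 1/(1 + 10^+1.99 + 10^+0.86) = 0.009437
DIC = [CO2*]/α₀ = 1.179×10^-5 / 0.009437 = 1.249 mmol/kg
[CO3²⁻] = α₂·DIC; α₂ = 0.06836, so [CO3²⁻] = 0.06836 × 1.249 = 0.0854 mmol/kg

[CO3²⁻] = 0.0854 mmol/kg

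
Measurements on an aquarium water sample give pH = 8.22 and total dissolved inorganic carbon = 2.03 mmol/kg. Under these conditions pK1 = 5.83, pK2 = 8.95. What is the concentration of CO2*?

α₀ = 1 / (1 + K1/[H⁺] + K1K2/[H⁺]²) = 1 / (1 + 10^+2.39 + 10^+1.66)
   = 1 / (1 + 245.47 + 45.709) = 1/292.18 = 0.003423
[CO2*] = α₀ × DIC = 0.003423 × 2.03 = 0.00695 mmol/kg = 6.95 μmol/kg

[CO2*] = 6.95 μmol/kg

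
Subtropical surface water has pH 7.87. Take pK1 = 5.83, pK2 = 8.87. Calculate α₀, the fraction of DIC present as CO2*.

α₀ = 0.00822

α₀ = 1 / (1 + K1/[H⁺] + K1K2/[H⁺]²) = 1 / (1 + 10^+2.04 + 10^+1.04)
   = 1 / (1 + 109.65 + 10.965) = 1/121.61 = 0.008223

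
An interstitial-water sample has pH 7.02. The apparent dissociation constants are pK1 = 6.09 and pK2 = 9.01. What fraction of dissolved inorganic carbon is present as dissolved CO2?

α₀ = 0.104

α₀ = 1 / (1 + K1/[H⁺] + K1K2/[H⁺]²) = 1 / (1 + 10^+0.93 + 10^-1.06)
   = 1 / (1 + 8.5114 + 0.087096) = 1/9.5985 = 0.1042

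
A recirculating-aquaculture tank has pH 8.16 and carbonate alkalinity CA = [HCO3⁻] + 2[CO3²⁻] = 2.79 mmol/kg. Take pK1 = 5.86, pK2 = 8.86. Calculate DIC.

CA = [HCO3⁻] + 2[CO3²⁻] = (α₁ + 2α₂)·DIC
At pH 8.16: [H⁺]/K1 = 10^-2.30 = 0.0050119, K2/[H⁺] = 10^-0.70 = 0.19953
α₁ = 1/(1 + 0.0050119 + 0.19953) = 1/1.2045 = 0.8302; α₂ = α₁·K2/[H⁺] = 0.1656
α₁ + 2α₂ = 1.1615
DIC = CA / (α₁ + 2α₂) = 2.79 / 1.1615 = 2.40 mmol/kg

DIC = 2.40 mmol/kg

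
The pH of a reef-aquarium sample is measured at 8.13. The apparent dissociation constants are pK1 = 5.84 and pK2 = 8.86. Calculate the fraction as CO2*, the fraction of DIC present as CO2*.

α₀ = 0.00430

α₀ = 1 / (1 + K1/[H⁺] + K1K2/[H⁺]²) = 1 / (1 + 10^+2.29 + 10^+1.56)
   = 1 / (1 + 194.98 + 36.308) = 1/232.29 = 0.004305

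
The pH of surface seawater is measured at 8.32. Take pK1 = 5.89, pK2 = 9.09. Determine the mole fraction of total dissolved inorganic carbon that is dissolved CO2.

α₀ = 1 / (1 + K1/[H⁺] + K1K2/[H⁺]²) = 1 / (1 + 10^+2.43 + 10^+1.66)
   = 1 / (1 + 269.15 + 45.709) = 1/315.86 = 0.003166

α₀ = 0.00317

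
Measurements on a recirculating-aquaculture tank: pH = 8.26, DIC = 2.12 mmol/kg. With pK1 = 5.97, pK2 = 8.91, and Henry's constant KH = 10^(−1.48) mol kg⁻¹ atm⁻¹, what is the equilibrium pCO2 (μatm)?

α₀ = 1 / (1 + K1/[H⁺] + K1K2/[H⁺]²) = 1 / (1 + 10^+2.29 + 10^+1.64)
   = 1 / (1 + 194.98 + 43.652) = 1/239.64 = 0.004173
[CO2*] = α₀ × DIC = 0.004173 × 2.12 = 0.008847 mmol/kg = 8.847 μmol/kg
pCO2 = [CO2*]/KH = 8.847×10^-6 / 3.311×10^-2 = 267 μatm

pCO2 = 267 μatm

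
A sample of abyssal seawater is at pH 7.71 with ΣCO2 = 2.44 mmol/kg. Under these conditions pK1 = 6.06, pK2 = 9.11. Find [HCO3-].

α₁ = 1 / (1 + [H⁺]/K1 + K2/[H⁺]) = 1 / (1 + 10^-1.65 + 10^-1.40)
   = 1 / (1 + 0.022387 + 0.039811) = 1/1.0622 = 0.9414
[HCO3⁻] = α₁ × DIC = 0.9414 × 2.44 = 2.30 mmol/kg

[HCO3⁻] = 2.30 mmol/kg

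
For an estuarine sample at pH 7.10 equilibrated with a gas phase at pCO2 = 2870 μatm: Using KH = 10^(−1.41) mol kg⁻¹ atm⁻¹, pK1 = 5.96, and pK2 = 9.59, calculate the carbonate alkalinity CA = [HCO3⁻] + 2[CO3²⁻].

[CO2*] = KH · pCO2 = 10^(−1.41) × 2870×10^-6 = 1.117×10^-4 mol/kg
α₀ = 1/(1 + K1/[H⁺] + K1K2/[H⁺]²) = 1/(1 + 10^+1.14 + 10^-1.35) = 0.06735
DIC = [CO2*]/α₀ = 1.117×10^-4 / 0.06735 = 1.658 mmol/kg
CA = (α₁ + 2α₂)·DIC = (0.9296 + 2×0.003008) × 1.658 = 1.55 mmol/kg

CA = 1.55 mmol/kg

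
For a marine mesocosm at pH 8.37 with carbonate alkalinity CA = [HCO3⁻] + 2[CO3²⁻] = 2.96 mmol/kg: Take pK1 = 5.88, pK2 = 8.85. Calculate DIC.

CA = [HCO3⁻] + 2[CO3²⁻] = (α₁ + 2α₂)·DIC
At pH 8.37: [H⁺]/K1 = 10^-2.49 = 0.0032359, K2/[H⁺] = 10^-0.48 = 0.33113
α₁ = 1/(1 + 0.0032359 + 0.33113) = 1/1.3344 = 0.7494; α₂ = α₁·K2/[H⁺] = 0.2482
α₁ + 2α₂ = 1.2457
DIC = CA / (α₁ + 2α₂) = 2.96 / 1.2457 = 2.38 mmol/kg

DIC = 2.38 mmol/kg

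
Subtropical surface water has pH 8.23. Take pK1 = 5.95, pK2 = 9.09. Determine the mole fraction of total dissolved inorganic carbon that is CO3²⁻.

α₂ = 0.121

α₂ = 1 / (1 + [H⁺]/K2 + [H⁺]²/(K1K2)) = 1 / (1 + 10^+0.86 + 10^-1.42)
   = 1 / (1 + 7.2444 + 0.038019) = 1/8.2824 = 0.1207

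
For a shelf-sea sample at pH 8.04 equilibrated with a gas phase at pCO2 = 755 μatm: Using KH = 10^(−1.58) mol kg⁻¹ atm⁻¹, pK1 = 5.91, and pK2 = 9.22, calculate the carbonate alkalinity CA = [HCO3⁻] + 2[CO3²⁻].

CA = 3.03 mmol/kg

[CO2*] = KH · pCO2 = 10^(−1.58) × 755×10^-6 = 1.986×10^-5 mol/kg
α₀ = 1/(1 + K1/[H⁺] + K1K2/[H⁺]²) = 1/(1 + 10^+2.13 + 10^+0.95) = 0.006906
DIC = [CO2*]/α₀ = 1.986×10^-5 / 0.006906 = 2.876 mmol/kg
CA = (α₁ + 2α₂)·DIC = (0.9315 + 2×0.06155) × 2.876 = 3.03 mmol/kg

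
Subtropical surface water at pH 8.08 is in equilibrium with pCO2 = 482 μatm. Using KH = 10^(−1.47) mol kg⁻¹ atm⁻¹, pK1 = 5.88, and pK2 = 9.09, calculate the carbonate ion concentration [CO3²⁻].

[CO2*] = KH · pCO2 = 10^(−1.47) × 482×10^-6 = 1.633×10^-5 mol/kg
α₀ = 1/(1 + K1/[H⁺] + K1K2/[H⁺]²) = 1/(1 + 10^+2.20 + 10^+1.19) = 0.005715
DIC = [CO2*]/α₀ = 1.633×10^-5 / 0.005715 = 2.858 mmol/kg
[CO3²⁻] = α₂·DIC; α₂ = 0.08852, so [CO3²⁻] = 0.08852 × 2.858 = 0.253 mmol/kg

[CO3²⁻] = 0.253 mmol/kg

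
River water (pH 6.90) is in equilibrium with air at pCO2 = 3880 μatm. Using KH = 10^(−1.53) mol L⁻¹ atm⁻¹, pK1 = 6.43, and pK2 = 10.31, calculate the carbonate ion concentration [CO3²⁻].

[CO2*] = KH · pCO2 = 10^(−1.53) × 3880×10^-6 = 1.145×10^-4 mol/L
α₀ = 1/(1 + K1/[H⁺] + K1K2/[H⁺]²) = 1/(1 + 10^+0.47 + 10^-2.94) = 0.2530
DIC = [CO2*]/α₀ = 1.145×10^-4 / 0.2530 = 0.4526 mmol/L
[CO3²⁻] = α₂·DIC; α₂ = 0.0002905, so [CO3²⁻] = 0.0002905 × 0.4526 = 0.000131 mmol/L = 0.131 μmol/L

[CO3²⁻] = 0.131 μmol/L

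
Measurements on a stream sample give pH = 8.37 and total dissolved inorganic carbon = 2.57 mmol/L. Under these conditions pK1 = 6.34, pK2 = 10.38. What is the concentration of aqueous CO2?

[CO2*] = 0.0235 mmol/L

α₀ = 1 / (1 + K1/[H⁺] + K1K2/[H⁺]²) = 1 / (1 + 10^+2.03 + 10^+0.02)
   = 1 / (1 + 107.15 + 1.0471) = 1/109.20 = 0.009158
[CO2*] = α₀ × DIC = 0.009158 × 2.57 = 0.0235 mmol/L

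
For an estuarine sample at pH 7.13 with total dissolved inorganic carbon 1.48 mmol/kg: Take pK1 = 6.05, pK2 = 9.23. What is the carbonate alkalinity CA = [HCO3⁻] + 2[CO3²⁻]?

CA = 1.38 mmol/kg

CA = [HCO3⁻] + 2[CO3²⁻] = (α₁ + 2α₂)·DIC
At pH 7.13: [H⁺]/K1 = 10^-1.08 = 0.083176, K2/[H⁺] = 10^-2.10 = 0.0079433
α₁ = 1/(1 + 0.083176 + 0.0079433) = 1/1.0911 = 0.9165; α₂ = α₁·K2/[H⁺] = 0.007280
α₁ + 2α₂ = 0.9310
CA = 0.9310 × 1.48 = 1.38 mmol/kg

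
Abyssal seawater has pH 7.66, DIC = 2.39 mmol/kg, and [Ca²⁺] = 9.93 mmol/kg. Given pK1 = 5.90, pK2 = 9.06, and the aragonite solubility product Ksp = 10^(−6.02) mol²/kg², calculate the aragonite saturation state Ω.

Ω = 0.936

α₂ = 1 / (1 + [H⁺]/K2 + [H⁺]²/(K1K2)) = 1 / (1 + 10^+1.40 + 10^-0.36)
   = 1 / (1 + 25.119 + 0.43652) = 1/26.555 = 0.03766
[CO3²⁻] = α₂ × DIC = 0.03766 × 2.39 = 0.09000 mmol/kg
Ksp = 10^(−6.02) = 9.550×10^-7
Ω = [Ca²⁺][CO3²⁻]/Ksp = (9.93×10^-3)(9.000×10^-5) / 9.550×10^-7 = 0.936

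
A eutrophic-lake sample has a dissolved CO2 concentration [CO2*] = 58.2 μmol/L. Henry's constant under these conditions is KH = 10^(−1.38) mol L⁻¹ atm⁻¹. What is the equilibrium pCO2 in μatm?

pCO2 = 1400 μatm

KH = 10^(−1.38) = 4.169×10^-2 mol L⁻¹ atm⁻¹
pCO2 = [CO2*]/KH = 58.2×10^-6 / 4.169×10^-2 = 1.40×10^-3 atm = 1400 μatm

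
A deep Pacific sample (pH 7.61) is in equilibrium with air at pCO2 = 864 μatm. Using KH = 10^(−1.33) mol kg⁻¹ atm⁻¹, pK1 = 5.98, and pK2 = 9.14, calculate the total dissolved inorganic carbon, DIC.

DIC = 1.82 mmol/kg

[CO2*] = KH · pCO2 = 10^(−1.33) × 864×10^-6 = 4.041×10^-5 mol/kg
α₀ = 1/(1 + K1/[H⁺] + K1K2/[H⁺]²) = 1/(1 + 10^+1.63 + 10^+0.10) = 0.02226
DIC = [CO2*]/α₀ = 4.041×10^-5 / 0.02226 = 1.82 mmol/kg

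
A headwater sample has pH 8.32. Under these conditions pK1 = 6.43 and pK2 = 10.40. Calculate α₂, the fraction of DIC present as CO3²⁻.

α₂ = 0.00814

α₂ = 1 / (1 + [H⁺]/K2 + [H⁺]²/(K1K2)) = 1 / (1 + 10^+2.08 + 10^+0.19)
   = 1 / (1 + 120.23 + 1.5488) = 1/122.78 = 0.008145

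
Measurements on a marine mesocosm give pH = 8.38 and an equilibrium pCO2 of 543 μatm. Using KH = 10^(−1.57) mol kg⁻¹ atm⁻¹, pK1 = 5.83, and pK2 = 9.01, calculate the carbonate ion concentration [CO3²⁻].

[CO2*] = KH · pCO2 = 10^(−1.57) × 543×10^-6 = 1.462×10^-5 mol/kg
α₀ = 1/(1 + K1/[H⁺] + K1K2/[H⁺]²) = 1/(1 + 10^+2.55 + 10^+1.92) = 0.002278
DIC = [CO2*]/α₀ = 1.462×10^-5 / 0.002278 = 6.416 mmol/kg
[CO3²⁻] = α₂·DIC; α₂ = 0.1895, so [CO3²⁻] = 0.1895 × 6.416 = 1.22 mmol/kg

[CO3²⁻] = 1.22 mmol/kg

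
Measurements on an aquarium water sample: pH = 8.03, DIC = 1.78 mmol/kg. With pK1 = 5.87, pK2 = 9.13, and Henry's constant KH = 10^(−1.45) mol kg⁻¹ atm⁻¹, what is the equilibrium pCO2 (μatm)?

pCO2 = 319 μatm

α₀ = 1 / (1 + K1/[H⁺] + K1K2/[H⁺]²) = 1 / (1 + 10^+2.16 + 10^+1.06)
   = 1 / (1 + 144.54 + 11.482) = 1/157.03 = 0.006368
[CO2*] = α₀ × DIC = 0.006368 × 1.78 = 0.01134 mmol/kg = 11.34 μmol/kg
pCO2 = [CO2*]/KH = 1.134×10^-5 / 3.548×10^-2 = 319 μatm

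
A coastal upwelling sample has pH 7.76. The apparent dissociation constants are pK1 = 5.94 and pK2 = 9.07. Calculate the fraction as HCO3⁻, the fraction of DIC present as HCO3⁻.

α₁ = 1 / (1 + [H⁺]/K1 + K2/[H⁺]) = 1 / (1 + 10^-1.82 + 10^-1.31)
   = 1 / (1 + 0.015136 + 0.048978) = 1/1.0641 = 0.9397

α₁ = 0.940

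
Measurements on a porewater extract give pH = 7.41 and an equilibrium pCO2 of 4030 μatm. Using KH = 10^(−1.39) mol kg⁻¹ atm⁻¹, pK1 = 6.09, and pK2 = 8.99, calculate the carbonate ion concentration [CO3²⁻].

[CO3²⁻] = 0.0902 mmol/kg

[CO2*] = KH · pCO2 = 10^(−1.39) × 4030×10^-6 = 1.642×10^-4 mol/kg
α₀ = 1/(1 + K1/[H⁺] + K1K2/[H⁺]²) = 1/(1 + 10^+1.32 + 10^-0.26) = 0.04456
DIC = [CO2*]/α₀ = 1.642×10^-4 / 0.04456 = 3.684 mmol/kg
[CO3²⁻] = α₂·DIC; α₂ = 0.02449, so [CO3²⁻] = 0.02449 × 3.684 = 0.0902 mmol/kg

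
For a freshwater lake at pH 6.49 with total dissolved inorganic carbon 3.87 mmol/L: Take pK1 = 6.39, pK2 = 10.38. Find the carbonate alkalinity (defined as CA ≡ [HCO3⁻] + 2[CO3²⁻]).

CA = [HCO3⁻] + 2[CO3²⁻] = (α₁ + 2α₂)·DIC
At pH 6.49: [H⁺]/K1 = 10^-0.10 = 0.79433, K2/[H⁺] = 10^-3.89 = 0.00012882
α₁ = 1/(1 + 0.79433 + 0.00012882) = 1/1.7945 = 0.5573; α₂ = α₁·K2/[H⁺] = 7.179×10^-5
α₁ + 2α₂ = 0.5574
CA = 0.5574 × 3.87 = 2.16 mmol/L

CA = 2.16 mmol/L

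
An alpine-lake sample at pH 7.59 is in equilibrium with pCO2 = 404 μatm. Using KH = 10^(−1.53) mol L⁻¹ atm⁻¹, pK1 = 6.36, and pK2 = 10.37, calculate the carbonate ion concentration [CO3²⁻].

[CO2*] = KH · pCO2 = 10^(−1.53) × 404×10^-6 = 1.192×10^-5 mol/L
α₀ = 1/(1 + K1/[H⁺] + K1K2/[H⁺]²) = 1/(1 + 10^+1.23 + 10^-1.55) = 0.05552
DIC = [CO2*]/α₀ = 1.192×10^-5 / 0.05552 = 0.2147 mmol/L
[CO3²⁻] = α₂·DIC; α₂ = 0.001565, so [CO3²⁻] = 0.001565 × 0.2147 = 0.000336 mmol/L = 0.336 μmol/L

[CO3²⁻] = 0.336 μmol/L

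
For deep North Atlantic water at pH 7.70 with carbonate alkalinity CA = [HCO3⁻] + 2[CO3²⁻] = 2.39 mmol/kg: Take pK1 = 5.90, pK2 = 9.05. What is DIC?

DIC = 2.33 mmol/kg

CA = [HCO3⁻] + 2[CO3²⁻] = (α₁ + 2α₂)·DIC
At pH 7.70: [H⁺]/K1 = 10^-1.80 = 0.015849, K2/[H⁺] = 10^-1.35 = 0.044668
α₁ = 1/(1 + 0.015849 + 0.044668) = 1/1.0605 = 0.9429; α₂ = α₁·K2/[H⁺] = 0.04212
α₁ + 2α₂ = 1.0272
DIC = CA / (α₁ + 2α₂) = 2.39 / 1.0272 = 2.33 mmol/kg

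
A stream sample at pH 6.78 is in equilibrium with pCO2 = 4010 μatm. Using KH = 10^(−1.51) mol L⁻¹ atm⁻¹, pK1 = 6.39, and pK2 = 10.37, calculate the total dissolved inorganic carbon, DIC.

DIC = 0.428 mmol/L

[CO2*] = KH · pCO2 = 10^(−1.51) × 4010×10^-6 = 1.239×10^-4 mol/L
α₀ = 1/(1 + K1/[H⁺] + K1K2/[H⁺]²) = 1/(1 + 10^+0.39 + 10^-3.20) = 0.2894
DIC = [CO2*]/α₀ = 1.239×10^-4 / 0.2894 = 0.428 mmol/L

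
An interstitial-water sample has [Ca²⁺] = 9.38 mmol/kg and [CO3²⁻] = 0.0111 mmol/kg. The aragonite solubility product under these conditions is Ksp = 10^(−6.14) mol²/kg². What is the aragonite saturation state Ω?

Ksp = 10^(−6.14) = 7.244×10^-7
Ω = [Ca²⁺][CO3²⁻]/Ksp = (9.38×10^-3)(0.0111×10^-3) / 7.244×10^-7 = 0.144

Ω = 0.144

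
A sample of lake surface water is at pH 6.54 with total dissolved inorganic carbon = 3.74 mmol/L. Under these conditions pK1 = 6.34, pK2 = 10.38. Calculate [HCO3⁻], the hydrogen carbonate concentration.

[HCO3⁻] = 2.29 mmol/L

α₁ = 1 / (1 + [H⁺]/K1 + K2/[H⁺]) = 1 / (1 + 10^-0.20 + 10^-3.84)
   = 1 / (1 + 0.63096 + 0.00014454) = 1/1.6311 = 0.6131
[HCO3⁻] = α₁ × DIC = 0.6131 × 3.74 = 2.29 mmol/L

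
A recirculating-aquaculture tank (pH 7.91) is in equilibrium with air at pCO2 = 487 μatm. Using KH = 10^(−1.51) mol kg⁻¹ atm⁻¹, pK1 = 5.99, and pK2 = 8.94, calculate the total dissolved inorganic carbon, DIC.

[CO2*] = KH · pCO2 = 10^(−1.51) × 487×10^-6 = 1.505×10^-5 mol/kg
α₀ = 1/(1 + K1/[H⁺] + K1K2/[H⁺]²) = 1/(1 + 10^+1.92 + 10^+0.89) = 0.01088
DIC = [CO2*]/α₀ = 1.505×10^-5 / 0.01088 = 1.38 mmol/kg

DIC = 1.38 mmol/kg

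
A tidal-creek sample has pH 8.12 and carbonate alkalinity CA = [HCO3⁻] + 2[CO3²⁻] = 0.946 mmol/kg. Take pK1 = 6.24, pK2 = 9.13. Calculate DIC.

DIC = 0.879 mmol/kg

CA = [HCO3⁻] + 2[CO3²⁻] = (α₁ + 2α₂)·DIC
At pH 8.12: [H⁺]/K1 = 10^-1.88 = 0.013183, K2/[H⁺] = 10^-1.01 = 0.097724
α₁ = 1/(1 + 0.013183 + 0.097724) = 1/1.1109 = 0.9002; α₂ = α₁·K2/[H⁺] = 0.08797
α₁ + 2α₂ = 1.0761
DIC = CA / (α₁ + 2α₂) = 0.946 / 1.0761 = 0.879 mmol/kg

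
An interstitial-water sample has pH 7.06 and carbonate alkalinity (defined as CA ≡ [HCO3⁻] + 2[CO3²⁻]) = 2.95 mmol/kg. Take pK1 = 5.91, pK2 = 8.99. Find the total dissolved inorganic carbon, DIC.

CA = [HCO3⁻] + 2[CO3²⁻] = (α₁ + 2α₂)·DIC
At pH 7.06: [H⁺]/K1 = 10^-1.15 = 0.070795, K2/[H⁺] = 10^-1.93 = 0.011749
α₁ = 1/(1 + 0.070795 + 0.011749) = 1/1.0825 = 0.9238; α₂ = α₁·K2/[H⁺] = 0.01085
α₁ + 2α₂ = 0.9455
DIC = CA / (α₁ + 2α₂) = 2.95 / 0.9455 = 3.12 mmol/kg

DIC = 3.12 mmol/kg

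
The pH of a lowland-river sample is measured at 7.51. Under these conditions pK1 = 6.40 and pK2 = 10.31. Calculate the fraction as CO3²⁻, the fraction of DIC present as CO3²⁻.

α₂ = 1 / (1 + [H⁺]/K2 + [H⁺]²/(K1K2)) = 1 / (1 + 10^+2.80 + 10^+1.69)
   = 1 / (1 + 630.96 + 48.978) = 1/680.94 = 0.001469

α₂ = 0.00147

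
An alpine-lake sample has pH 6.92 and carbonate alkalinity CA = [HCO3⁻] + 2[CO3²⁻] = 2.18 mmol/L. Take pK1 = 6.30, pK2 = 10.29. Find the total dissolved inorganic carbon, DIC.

DIC = 2.70 mmol/L

CA = [HCO3⁻] + 2[CO3²⁻] = (α₁ + 2α₂)·DIC
At pH 6.92: [H⁺]/K1 = 10^-0.62 = 0.23988, K2/[H⁺] = 10^-3.37 = 0.00042658
α₁ = 1/(1 + 0.23988 + 0.00042658) = 1/1.2403 = 0.8063; α₂ = α₁·K2/[H⁺] = 0.0003439
α₁ + 2α₂ = 0.8069
DIC = CA / (α₁ + 2α₂) = 2.18 / 0.8069 = 2.70 mmol/L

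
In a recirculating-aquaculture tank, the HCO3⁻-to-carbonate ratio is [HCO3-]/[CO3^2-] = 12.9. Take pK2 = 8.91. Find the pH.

pH = 7.80

From K2 = [H⁺][CO3^2-]/[HCO3-]:  pH = pK2 − log₁₀([HCO3-]/[CO3^2-])
log₁₀(12.9) = +1.111
pH = 8.91 − (+1.111) = 7.80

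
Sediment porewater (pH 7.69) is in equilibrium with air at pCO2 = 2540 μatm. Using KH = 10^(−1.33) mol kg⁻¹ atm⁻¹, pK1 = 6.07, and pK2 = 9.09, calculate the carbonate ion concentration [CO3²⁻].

[CO2*] = KH · pCO2 = 10^(−1.33) × 2540×10^-6 = 1.188×10^-4 mol/kg
α₀ = 1/(1 + K1/[H⁺] + K1K2/[H⁺]²) = 1/(1 + 10^+1.62 + 10^+0.22) = 0.02255
DIC = [CO2*]/α₀ = 1.188×10^-4 / 0.02255 = 5.269 mmol/kg
[CO3²⁻] = α₂·DIC; α₂ = 0.03742, so [CO3²⁻] = 0.03742 × 5.269 = 0.197 mmol/kg

[CO3²⁻] = 0.197 mmol/kg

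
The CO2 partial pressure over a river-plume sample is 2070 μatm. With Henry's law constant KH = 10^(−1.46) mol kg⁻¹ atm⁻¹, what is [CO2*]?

KH = 10^(−1.46) = 3.467×10^-2 mol kg⁻¹ atm⁻¹
[CO2*] = KH · pCO2 = 3.467×10^-2 × 2070×10^-6 atm = 7.18×10^-5 mol/kg

[CO2*] = 71.8 μmol/kg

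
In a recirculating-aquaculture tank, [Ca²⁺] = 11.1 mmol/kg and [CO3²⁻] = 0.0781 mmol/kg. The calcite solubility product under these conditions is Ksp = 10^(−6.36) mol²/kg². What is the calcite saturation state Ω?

Ksp = 10^(−6.36) = 4.365×10^-7
Ω = [Ca²⁺][CO3²⁻]/Ksp = (11.1×10^-3)(0.0781×10^-3) / 4.365×10^-7 = 1.99

Ω = 1.99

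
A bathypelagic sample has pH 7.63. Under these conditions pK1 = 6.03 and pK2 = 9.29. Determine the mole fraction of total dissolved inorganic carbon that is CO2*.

α₀ = 0.0240

α₀ = 1 / (1 + K1/[H⁺] + K1K2/[H⁺]²) = 1 / (1 + 10^+1.60 + 10^-0.06)
   = 1 / (1 + 39.811 + 0.87096) = 1/41.682 = 0.02399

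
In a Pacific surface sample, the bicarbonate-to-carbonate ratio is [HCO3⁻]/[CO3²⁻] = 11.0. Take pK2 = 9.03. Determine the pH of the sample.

From K2 = [H⁺][CO3²⁻]/[HCO3⁻]:  pH = pK2 − log₁₀([HCO3⁻]/[CO3²⁻])
log₁₀(11.0) = +1.041
pH = 9.03 − (+1.041) = 7.99

pH = 7.99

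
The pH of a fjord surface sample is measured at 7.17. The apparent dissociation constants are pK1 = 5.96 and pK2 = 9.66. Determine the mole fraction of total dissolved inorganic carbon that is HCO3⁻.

α₁ = 1 / (1 + [H⁺]/K1 + K2/[H⁺]) = 1 / (1 + 10^-1.21 + 10^-2.49)
   = 1 / (1 + 0.061660 + 0.0032359) = 1/1.0649 = 0.9391

α₁ = 0.939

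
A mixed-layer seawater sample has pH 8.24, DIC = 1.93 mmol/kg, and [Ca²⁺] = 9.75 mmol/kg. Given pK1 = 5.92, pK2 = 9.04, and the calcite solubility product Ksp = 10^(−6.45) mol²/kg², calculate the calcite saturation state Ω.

α₂ = 1 / (1 + [H⁺]/K2 + [H⁺]²/(K1K2)) = 1 / (1 + 10^+0.80 + 10^-1.52)
   = 1 / (1 + 6.3096 + 0.030200) = 1/7.3398 = 0.1362
[CO3²⁻] = α₂ × DIC = 0.1362 × 1.93 = 0.2630 mmol/kg
Ksp = 10^(−6.45) = 3.548×10^-7
Ω = [Ca²⁺][CO3²⁻]/Ksp = (9.75×10^-3)(2.630×10^-4) / 3.548×10^-7 = 7.23

Ω = 7.23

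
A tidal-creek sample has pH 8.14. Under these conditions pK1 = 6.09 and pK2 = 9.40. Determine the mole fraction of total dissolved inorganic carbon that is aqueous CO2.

α₀ = 0.00838

α₀ = 1 / (1 + K1/[H⁺] + K1K2/[H⁺]²) = 1 / (1 + 10^+2.05 + 10^+0.79)
   = 1 / (1 + 112.20 + 6.1660) = 1/119.37 = 0.008377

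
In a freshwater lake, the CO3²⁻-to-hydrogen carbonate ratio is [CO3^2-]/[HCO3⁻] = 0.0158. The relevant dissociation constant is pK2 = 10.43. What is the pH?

From K2 = [H⁺][CO3^2-]/[HCO3⁻]:  pH = pK2 + log₁₀([CO3^2-]/[HCO3⁻])
log₁₀(0.0158) = -1.801
pH = 10.43 + (-1.801) = 8.63

pH = 8.63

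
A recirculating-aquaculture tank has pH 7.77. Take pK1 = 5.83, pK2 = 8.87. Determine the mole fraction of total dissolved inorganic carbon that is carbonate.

α₂ = 1 / (1 + [H⁺]/K2 + [H⁺]²/(K1K2)) = 1 / (1 + 10^+1.10 + 10^-0.84)
   = 1 / (1 + 12.589 + 0.14454) = 1/13.734 = 0.07281

α₂ = 0.0728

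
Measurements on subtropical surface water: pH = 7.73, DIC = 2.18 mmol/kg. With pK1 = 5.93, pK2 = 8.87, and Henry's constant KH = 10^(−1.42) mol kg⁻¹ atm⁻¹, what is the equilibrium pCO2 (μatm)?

α₀ = 1 / (1 + K1/[H⁺] + K1K2/[H⁺]²) = 1 / (1 + 10^+1.80 + 10^+0.66)
   = 1 / (1 + 63.096 + 4.5709) = 1/68.667 = 0.01456
[CO2*] = α₀ × DIC = 0.01456 × 2.18 = 0.03175 mmol/kg
pCO2 = [CO2*]/KH = 3.175×10^-5 / 3.802×10^-2 = 835 μatm

pCO2 = 835 μatm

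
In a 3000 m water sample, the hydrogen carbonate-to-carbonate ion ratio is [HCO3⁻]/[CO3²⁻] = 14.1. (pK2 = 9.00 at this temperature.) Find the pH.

pH = 7.85

From K2 = [H⁺][CO3²⁻]/[HCO3⁻]:  pH = pK2 − log₁₀([HCO3⁻]/[CO3²⁻])
log₁₀(14.1) = +1.149
pH = 9.00 − (+1.149) = 7.85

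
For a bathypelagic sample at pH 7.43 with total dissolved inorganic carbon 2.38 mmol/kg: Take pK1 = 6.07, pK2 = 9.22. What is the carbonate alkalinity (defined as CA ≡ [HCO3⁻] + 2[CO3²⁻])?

CA = [HCO3⁻] + 2[CO3²⁻] = (α₁ + 2α₂)·DIC
At pH 7.43: [H⁺]/K1 = 10^-1.36 = 0.043652, K2/[H⁺] = 10^-1.79 = 0.016218
α₁ = 1/(1 + 0.043652 + 0.016218) = 1/1.0599 = 0.9435; α₂ = α₁·K2/[H⁺] = 0.01530
α₁ + 2α₂ = 0.9741
CA = 0.9741 × 2.38 = 2.32 mmol/kg

CA = 2.32 mmol/kg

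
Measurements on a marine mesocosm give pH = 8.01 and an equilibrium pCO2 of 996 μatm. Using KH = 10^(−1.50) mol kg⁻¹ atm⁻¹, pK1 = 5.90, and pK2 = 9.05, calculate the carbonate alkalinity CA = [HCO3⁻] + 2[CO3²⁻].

CA = 4.80 mmol/kg

[CO2*] = KH · pCO2 = 10^(−1.50) × 996×10^-6 = 3.150×10^-5 mol/kg
α₀ = 1/(1 + K1/[H⁺] + K1K2/[H⁺]²) = 1/(1 + 10^+2.11 + 10^+1.07) = 0.007063
DIC = [CO2*]/α₀ = 3.150×10^-5 / 0.007063 = 4.459 mmol/kg
CA = (α₁ + 2α₂)·DIC = (0.9099 + 2×0.08299) × 4.459 = 4.80 mmol/kg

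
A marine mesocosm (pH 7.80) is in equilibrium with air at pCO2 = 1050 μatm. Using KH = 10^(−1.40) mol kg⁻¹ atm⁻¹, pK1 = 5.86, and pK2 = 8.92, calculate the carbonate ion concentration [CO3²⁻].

[CO3²⁻] = 0.276 mmol/kg

[CO2*] = KH · pCO2 = 10^(−1.40) × 1050×10^-6 = 4.180×10^-5 mol/kg
α₀ = 1/(1 + K1/[H⁺] + K1K2/[H⁺]²) = 1/(1 + 10^+1.94 + 10^+0.82) = 0.01056
DIC = [CO2*]/α₀ = 4.180×10^-5 / 0.01056 = 3.959 mmol/kg
[CO3²⁻] = α₂·DIC; α₂ = 0.06976, so [CO3²⁻] = 0.06976 × 3.959 = 0.276 mmol/kg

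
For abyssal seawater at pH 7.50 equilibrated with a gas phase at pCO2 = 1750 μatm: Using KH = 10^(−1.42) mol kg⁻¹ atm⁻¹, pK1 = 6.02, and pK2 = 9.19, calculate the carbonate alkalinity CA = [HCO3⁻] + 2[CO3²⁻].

CA = 2.09 mmol/kg

[CO2*] = KH · pCO2 = 10^(−1.42) × 1750×10^-6 = 6.653×10^-5 mol/kg
α₀ = 1/(1 + K1/[H⁺] + K1K2/[H⁺]²) = 1/(1 + 10^+1.48 + 10^-0.21) = 0.03143
DIC = [CO2*]/α₀ = 6.653×10^-5 / 0.03143 = 2.117 mmol/kg
CA = (α₁ + 2α₂)·DIC = (0.9492 + 2×0.01938) × 2.117 = 2.09 mmol/kg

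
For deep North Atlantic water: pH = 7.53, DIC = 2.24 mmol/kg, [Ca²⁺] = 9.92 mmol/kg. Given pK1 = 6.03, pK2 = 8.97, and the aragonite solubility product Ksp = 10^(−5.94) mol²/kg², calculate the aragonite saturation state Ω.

α₂ = 1 / (1 + [H⁺]/K2 + [H⁺]²/(K1K2)) = 1 / (1 + 10^+1.44 + 10^-0.06)
   = 1 / (1 + 27.542 + 0.87096) = 1/29.413 = 0.03400
[CO3²⁻] = α₂ × DIC = 0.03400 × 2.24 = 0.07616 mmol/kg
Ksp = 10^(−5.94) = 1.148×10^-6
Ω = [Ca²⁺][CO3²⁻]/Ksp = (9.92×10^-3)(7.616×10^-5) / 1.148×10^-6 = 0.658

Ω = 0.658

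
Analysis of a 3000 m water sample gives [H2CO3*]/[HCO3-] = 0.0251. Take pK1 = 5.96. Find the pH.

pH = 7.56

From K1 = [H⁺][HCO3-]/[H2CO3*]:  pH = pK1 − log₁₀([H2CO3*]/[HCO3-])
log₁₀(0.0251) = -1.600
pH = 5.96 − (-1.600) = 7.56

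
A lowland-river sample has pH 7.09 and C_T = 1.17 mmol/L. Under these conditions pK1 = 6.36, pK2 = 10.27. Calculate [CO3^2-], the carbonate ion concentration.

α₂ = 1 / (1 + [H⁺]/K2 + [H⁺]²/(K1K2)) = 1 / (1 + 10^+3.18 + 10^+2.45)
   = 1 / (1 + 1513.6 + 281.84) = 1/1796.4 = 0.0005567
[CO3²⁻] = α₂ × DIC = 0.0005567 × 1.17 = 0.000651 mmol/L = 0.651 μmol/L

[CO3²⁻] = 0.651 μmol/L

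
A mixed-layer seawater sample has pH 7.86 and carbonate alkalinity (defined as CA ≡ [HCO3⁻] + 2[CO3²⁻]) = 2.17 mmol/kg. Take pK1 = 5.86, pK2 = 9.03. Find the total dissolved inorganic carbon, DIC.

DIC = 2.06 mmol/kg

CA = [HCO3⁻] + 2[CO3²⁻] = (α₁ + 2α₂)·DIC
At pH 7.86: [H⁺]/K1 = 10^-2.00 = 0.010000, K2/[H⁺] = 10^-1.17 = 0.067608
α₁ = 1/(1 + 0.010000 + 0.067608) = 1/1.0776 = 0.9280; α₂ = α₁·K2/[H⁺] = 0.06274
α₁ + 2α₂ = 1.0535
DIC = CA / (α₁ + 2α₂) = 2.17 / 1.0535 = 2.06 mmol/kg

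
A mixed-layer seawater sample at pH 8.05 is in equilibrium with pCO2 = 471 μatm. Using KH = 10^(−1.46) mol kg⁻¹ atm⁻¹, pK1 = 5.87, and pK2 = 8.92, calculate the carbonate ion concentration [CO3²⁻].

[CO3²⁻] = 0.333 mmol/kg

[CO2*] = KH · pCO2 = 10^(−1.46) × 471×10^-6 = 1.633×10^-5 mol/kg
α₀ = 1/(1 + K1/[H⁺] + K1K2/[H⁺]²) = 1/(1 + 10^+2.18 + 10^+1.31) = 0.005788
DIC = [CO2*]/α₀ = 1.633×10^-5 / 0.005788 = 2.822 mmol/kg
[CO3²⁻] = α₂·DIC; α₂ = 0.1182, so [CO3²⁻] = 0.1182 × 2.822 = 0.333 mmol/kg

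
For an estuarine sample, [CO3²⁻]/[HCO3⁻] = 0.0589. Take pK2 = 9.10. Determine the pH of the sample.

From K2 = [H⁺][CO3²⁻]/[HCO3⁻]:  pH = pK2 + log₁₀([CO3²⁻]/[HCO3⁻])
log₁₀(0.0589) = -1.230
pH = 9.10 + (-1.230) = 7.87

pH = 7.87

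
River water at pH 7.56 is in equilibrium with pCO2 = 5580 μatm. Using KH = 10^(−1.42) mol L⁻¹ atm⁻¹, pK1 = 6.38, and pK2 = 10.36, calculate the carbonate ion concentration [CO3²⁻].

[CO3²⁻] = 5.09 μmol/L

[CO2*] = KH · pCO2 = 10^(−1.42) × 5580×10^-6 = 2.121×10^-4 mol/L
α₀ = 1/(1 + K1/[H⁺] + K1K2/[H⁺]²) = 1/(1 + 10^+1.18 + 10^-1.62) = 0.06188
DIC = [CO2*]/α₀ = 2.121×10^-4 / 0.06188 = 3.428 mmol/L
[CO3²⁻] = α₂·DIC; α₂ = 0.001484, so [CO3²⁻] = 0.001484 × 3.428 = 0.00509 mmol/L = 5.09 μmol/L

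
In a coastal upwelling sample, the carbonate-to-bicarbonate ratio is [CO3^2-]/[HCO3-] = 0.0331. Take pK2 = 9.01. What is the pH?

pH = 7.53

From K2 = [H⁺][CO3^2-]/[HCO3-]:  pH = pK2 + log₁₀([CO3^2-]/[HCO3-])
log₁₀(0.0331) = -1.480
pH = 9.01 + (-1.480) = 7.53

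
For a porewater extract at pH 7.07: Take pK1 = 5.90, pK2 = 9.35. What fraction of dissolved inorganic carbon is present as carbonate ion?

α₂ = 1 / (1 + [H⁺]/K2 + [H⁺]²/(K1K2)) = 1 / (1 + 10^+2.28 + 10^+1.11)
   = 1 / (1 + 190.55 + 12.882) = 1/204.43 = 0.004892

α₂ = 0.00489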